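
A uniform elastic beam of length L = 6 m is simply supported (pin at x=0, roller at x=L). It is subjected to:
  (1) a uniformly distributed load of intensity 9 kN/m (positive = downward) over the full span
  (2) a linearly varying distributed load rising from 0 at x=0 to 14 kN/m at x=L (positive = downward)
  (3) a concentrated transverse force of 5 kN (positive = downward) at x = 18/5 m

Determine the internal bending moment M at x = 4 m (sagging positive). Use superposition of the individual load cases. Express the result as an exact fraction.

M(4) = 658/9 kN·m

Load 1 — uniform load w=9 kN/m over full span:
  M_1 = wx(L-x)/2 = 9·4·(6-4)/2 = 36 kN·m
Load 2 — triangular load w₀=14 kN/m (0→w₀ over full span):
  M_2 = w₀Lx/6 - w₀x³/(6L) = 14·6·4/6 - 14·4³/(6·6) = 280/9 kN·m
Load 3 — point force P=5 kN at a=18/5 m (b=L-a=12/5):
  M_3 = Pa(L-x)/L  [x>a] = 5·(18/5)·(6-4)/6 = 6 kN·m
Superposition: M = Σ M_i = 658/9 kN·m ≈ 73.111111 kN·m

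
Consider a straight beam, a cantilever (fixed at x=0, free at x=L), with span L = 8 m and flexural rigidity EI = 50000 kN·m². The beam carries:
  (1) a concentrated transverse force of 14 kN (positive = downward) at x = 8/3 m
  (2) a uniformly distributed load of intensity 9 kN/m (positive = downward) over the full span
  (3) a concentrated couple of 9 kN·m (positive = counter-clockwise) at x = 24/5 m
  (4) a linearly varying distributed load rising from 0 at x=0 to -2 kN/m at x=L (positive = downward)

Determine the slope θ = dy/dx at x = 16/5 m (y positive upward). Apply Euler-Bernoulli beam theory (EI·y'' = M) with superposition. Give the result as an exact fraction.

θ(16/5) = -185071/17578125 rad

Load 1 — point force P=14 kN at a=8/3 m (b=L-a=16/3):
  θ_1 = -Pa²/(2EI)  [x>a] = -14·(8/3)²/(2·50000) = -28/28125 rad
Load 2 — uniform load w=9 kN/m over full span:
  θ_2 = -wx(x²-3Lx+3L²)/(6EI) = -9·(16/5)·((16/5)²-3·8·(16/5)+3·8²)/(6·50000) = -4704/390625 rad
Load 3 — applied couple M₀=9 kN·m at a=24/5 m (b=L-a=16/5):
  θ_3 = M₀x/EI  [x≤a] = 9·(16/5)/50000 = 9/15625 rad
Load 4 — triangular load w₀=-2 kN/m (0→w₀ over full span):
  θ_4 = (w₀Lx²/4-w₀L²x/3-w₀x⁴/(24L))/EI = ((-2)·8·(16/5)²/4-(-2)·8²·(16/5)/3-(-2)·(16/5)⁴/(24·8))/50000 = 3776/1953125 rad
Superposition: θ = Σ θ_i = -185071/17578125 rad ≈ -0.010528 rad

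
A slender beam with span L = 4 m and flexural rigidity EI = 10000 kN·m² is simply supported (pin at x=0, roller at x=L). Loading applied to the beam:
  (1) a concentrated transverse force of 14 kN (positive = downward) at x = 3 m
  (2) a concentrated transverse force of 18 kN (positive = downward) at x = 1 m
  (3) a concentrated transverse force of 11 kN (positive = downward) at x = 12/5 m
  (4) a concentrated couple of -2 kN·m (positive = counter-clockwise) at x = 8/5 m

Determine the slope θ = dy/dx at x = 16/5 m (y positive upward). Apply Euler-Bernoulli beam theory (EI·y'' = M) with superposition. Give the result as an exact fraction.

Load 1 — point force P=14 kN at a=3 m (b=L-a=1):
  θ_1 = -Pa(2L²-6Lx+3x²+a²)/(6LEI)  [x>a] = -14·3·(2·4²-6·4·(16/5)+3·(16/5)²+3²)/(6·4·10000) = 889/1000000 rad
Load 2 — point force P=18 kN at a=1 m (b=L-a=3):
  θ_2 = -Pa(2L²-6Lx+3x²+a²)/(6LEI)  [x>a] = -18·1·(2·4²-6·4·(16/5)+3·(16/5)²+1²)/(6·4·10000) = 981/1000000 rad
Load 3 — point force P=11 kN at a=12/5 m (b=L-a=8/5):
  θ_3 = -Pa(2L²-6Lx+3x²+a²)/(6LEI)  [x>a] = -11·(12/5)·(2·4²-6·4·(16/5)+3·(16/5)²+(12/5)²)/(6·4·10000) = 143/156250 rad
Load 4 — applied couple M₀=-2 kN·m at a=8/5 m (b=L-a=12/5):
  θ_4 = (M₀x²/(2L)-M₀(x-a)+C₁)/EI  [x>a] with C₁=M₀(3b²-L²)/(6L)=-8/75 = ((-2)·(16/5)²/(2·4)-(-2)·((16/5)-(8/5))+(-8/75))/10000 = 1/18750 rad
Superposition: θ = Σ θ_i = 21289/7500000 rad ≈ 0.002839 rad

θ(16/5) = 21289/7500000 rad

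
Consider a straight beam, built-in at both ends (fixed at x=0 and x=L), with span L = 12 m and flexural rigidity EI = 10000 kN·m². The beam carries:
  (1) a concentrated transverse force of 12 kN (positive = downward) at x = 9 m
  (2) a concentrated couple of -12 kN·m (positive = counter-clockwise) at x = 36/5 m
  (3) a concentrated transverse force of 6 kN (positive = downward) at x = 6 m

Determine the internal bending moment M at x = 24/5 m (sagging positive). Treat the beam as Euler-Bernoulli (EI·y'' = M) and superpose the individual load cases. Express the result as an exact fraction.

Load 1 — point force P=12 kN at a=9 m (b=L-a=3):
  M_1 = Pb²(3a+b)x/L³ - Pab²/L²  [x≤a] = 12·3²·(3·9+3)·(24/5)/12³ - 12·9·3²/12² = 9/4 kN·m
Load 2 — applied couple M₀=-12 kN·m at a=36/5 m (b=L-a=24/5):
  M_2 = R_Ax - M_A  [x≤a] with R_A=-36/25, M_A=-96/25 = (-36/25)·(24/5) - (-96/25) = -384/125 kN·m
Load 3 — point force P=6 kN at a=6 m (b=L-a=6):
  M_3 = Pb²(3a+b)x/L³ - Pab²/L²  [x≤a] = 6·6²·(3·6+6)·(24/5)/12³ - 6·6·6²/12² = 27/5 kN·m
Superposition: M = Σ M_i = 2289/500 kN·m ≈ 4.578000 kN·m

M(24/5) = 2289/500 kN·m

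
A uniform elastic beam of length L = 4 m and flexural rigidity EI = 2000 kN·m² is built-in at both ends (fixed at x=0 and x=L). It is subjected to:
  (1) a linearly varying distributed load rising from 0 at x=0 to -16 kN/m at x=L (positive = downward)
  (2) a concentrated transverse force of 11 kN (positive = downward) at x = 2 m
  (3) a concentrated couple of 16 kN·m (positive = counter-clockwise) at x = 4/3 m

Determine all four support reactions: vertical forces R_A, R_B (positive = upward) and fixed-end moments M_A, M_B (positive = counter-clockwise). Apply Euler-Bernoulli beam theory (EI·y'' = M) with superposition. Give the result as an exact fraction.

R_A = 37/30 kN, M_A = -91/30 kN·m, R_B = -667/30 kN, M_B = 379/30 kN·m

Load 1 — triangular load w₀=-16 kN/m (0→w₀ over full span):
  R_A = 3w₀L/20 = 3·(-16)·4/20 = -48/5 kN
  M_A = w₀L²/30 = (-16)·4²/30 = -128/15 kN·m
  R_B = 7w₀L/20 = 7·(-16)·4/20 = -112/5 kN
  M_B = -w₀L²/20 = -(-16)·4²/20 = 64/5 kN·m
Load 2 — point force P=11 kN at a=2 m (b=L-a=2):
  R_A = Pb²(3a+b)/L³ = 11·2²·(3·2+2)/4³ = 11/2 kN
  M_A = Pab²/L² = 11·2·2²/4² = 11/2 kN·m
  R_B = Pa²(a+3b)/L³ = 11·2²·(2+3·2)/4³ = 11/2 kN
  M_B = -Pa²b/L² = -11·2²·2/4² = -11/2 kN·m
Load 3 — applied couple M₀=16 kN·m at a=4/3 m (b=L-a=8/3):
  R_A = 6M₀ab/L³ = 6·16·(4/3)·(8/3)/4³ = 16/3 kN
  M_A = M₀b(2a-b)/L² = 16·(8/3)·(2·(4/3)-(8/3))/4² = 0 kN·m
  R_B = -6M₀ab/L³ = -6·16·(4/3)·(8/3)/4³ = -16/3 kN
  M_B = M₀a(2b-a)/L² = 16·(4/3)·(2·(8/3)-(4/3))/4² = 16/3 kN·m
Superposition: R_A = 37/30 kN, M_A = -91/30 kN·m, R_B = -667/30 kN, M_B = 379/30 kN·m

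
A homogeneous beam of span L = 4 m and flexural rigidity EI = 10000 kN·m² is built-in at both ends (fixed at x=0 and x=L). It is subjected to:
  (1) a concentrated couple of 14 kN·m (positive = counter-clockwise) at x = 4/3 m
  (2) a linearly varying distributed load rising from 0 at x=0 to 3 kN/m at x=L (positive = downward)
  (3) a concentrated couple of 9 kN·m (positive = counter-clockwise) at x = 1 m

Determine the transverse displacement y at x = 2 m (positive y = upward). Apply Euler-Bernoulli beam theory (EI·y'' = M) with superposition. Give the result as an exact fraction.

Load 1 — applied couple M₀=14 kN·m at a=4/3 m (b=L-a=8/3):
  y_1 = (R_Ax³/6 - M_Ax²/2 - M₀(x-a)²/2)/EI  [x>a] with R_A=14/3, M_A=0 = ((14/3)·2³/6 - 0·2²/2 - 14·(2-(4/3))²/2)/10000 = 7/22500 m
Load 2 — triangular load w₀=3 kN/m (0→w₀ over full span):
  y_2 = -w₀x²(L-x)²(x+2L)/(120LEI) = -3·2²·(4-2)²·(2+2·4)/(120·4·10000) = -1/10000 m
Load 3 — applied couple M₀=9 kN·m at a=1 m (b=L-a=3):
  y_3 = (R_Ax³/6 - M_Ax²/2 - M₀(x-a)²/2)/EI  [x>a] with R_A=81/32, M_A=-27/16 = ((81/32)·2³/6 - (-27/16)·2²/2 - 9·(2-1)²/2)/10000 = 9/40000 m
Superposition: y = Σ y_i = 157/360000 m ≈ 0.000436 m

y(2) = 157/360000 m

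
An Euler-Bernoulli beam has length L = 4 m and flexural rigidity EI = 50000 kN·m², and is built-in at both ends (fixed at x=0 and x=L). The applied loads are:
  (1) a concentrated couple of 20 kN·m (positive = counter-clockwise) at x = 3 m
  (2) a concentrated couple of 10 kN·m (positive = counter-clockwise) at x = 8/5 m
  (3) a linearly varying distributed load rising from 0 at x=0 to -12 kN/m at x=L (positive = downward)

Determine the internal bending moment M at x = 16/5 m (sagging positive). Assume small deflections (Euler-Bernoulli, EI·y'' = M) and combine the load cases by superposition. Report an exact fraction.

Load 1 — applied couple M₀=20 kN·m at a=3 m (b=L-a=1):
  M_1 = R_Ax - M_A - M₀  [x>a] with R_A=45/8, M_A=25/4 = (45/8)·(16/5) - (25/4) - 20 = -33/4 kN·m
Load 2 — applied couple M₀=10 kN·m at a=8/5 m (b=L-a=12/5):
  M_2 = R_Ax - M_A - M₀  [x>a] with R_A=18/5, M_A=6/5 = (18/5)·(16/5) - (6/5) - 10 = 8/25 kN·m
Load 3 — triangular load w₀=-12 kN/m (0→w₀ over full span):
  M_3 = 3w₀Lx/20 - w₀L²/30 - w₀x³/(6L) = 3·(-12)·4·(16/5)/20 - (-12)·4²/30 - (-12)·(16/5)³/(6·4) = -32/125 kN·m
Superposition: M = Σ M_i = -4093/500 kN·m ≈ -8.186000 kN·m

M(16/5) = -4093/500 kN·m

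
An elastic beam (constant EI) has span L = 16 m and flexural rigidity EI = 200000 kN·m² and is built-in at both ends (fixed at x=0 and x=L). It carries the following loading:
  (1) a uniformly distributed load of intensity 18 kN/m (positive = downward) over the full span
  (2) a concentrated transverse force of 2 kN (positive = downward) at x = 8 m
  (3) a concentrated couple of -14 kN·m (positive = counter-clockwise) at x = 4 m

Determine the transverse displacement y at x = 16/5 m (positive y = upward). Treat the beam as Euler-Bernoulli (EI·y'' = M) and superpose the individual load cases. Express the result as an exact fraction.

Load 1 — uniform load w=18 kN/m over full span:
  y_1 = -wx²(L-x)²/(24EI) = -18·(16/5)²·(16-(16/5))²/(24·200000) = -12288/1953125 m
Load 2 — point force P=2 kN at a=8 m (b=L-a=8):
  y_2 = -Pb²x²(3aL-(3a+b)x)/(6L³EI)  [x≤a] = -2·8²·(16/5)²·(3·8·16-(3·8+8)·(16/5))/(6·16³·200000) = -88/1171875 m
Load 3 — applied couple M₀=-14 kN·m at a=4 m (b=L-a=12):
  y_3 = (R_Ax³/6 - M_Ax²/2)/EI  [x≤a] with R_A=-63/64, M_A=21/8 = ((-63/64)·(16/5)³/6 - (21/8)·(16/5)²/2)/200000 = -147/1562500 m
Superposition: y = Σ y_i = -151421/23437500 m ≈ -0.006461 m

y(16/5) = -151421/23437500 m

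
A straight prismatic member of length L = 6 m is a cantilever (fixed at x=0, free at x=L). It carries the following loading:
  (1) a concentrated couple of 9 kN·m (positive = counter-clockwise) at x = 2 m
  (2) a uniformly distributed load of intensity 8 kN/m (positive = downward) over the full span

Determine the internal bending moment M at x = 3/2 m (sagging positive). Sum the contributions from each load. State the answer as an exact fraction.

M(3/2) = -72 kN·m

Load 1 — applied couple M₀=9 kN·m at a=2 m (b=L-a=4):
  M_1 = M₀  [x≤a] = 9 = 9 kN·m
Load 2 — uniform load w=8 kN/m over full span:
  M_2 = -w(L-x)²/2 = -8·(6-(3/2))²/2 = -81 kN·m
Superposition: M = Σ M_i = -72 kN·m ≈ -72.000000 kN·m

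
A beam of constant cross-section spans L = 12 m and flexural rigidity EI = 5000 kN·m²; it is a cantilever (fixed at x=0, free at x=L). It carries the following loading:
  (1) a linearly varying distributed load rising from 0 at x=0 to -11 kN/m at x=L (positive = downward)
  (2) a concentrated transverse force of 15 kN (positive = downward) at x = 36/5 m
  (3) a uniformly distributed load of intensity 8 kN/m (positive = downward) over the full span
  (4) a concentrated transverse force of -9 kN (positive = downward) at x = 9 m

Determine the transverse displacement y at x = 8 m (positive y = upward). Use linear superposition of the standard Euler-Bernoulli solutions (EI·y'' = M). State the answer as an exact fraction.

Load 1 — triangular load w₀=-11 kN/m (0→w₀ over full span):
  y_1 = (w₀Lx³/12-w₀L²x²/6-w₀x⁵/(120L))/EI = ((-11)·12·8³/12-(-11)·12²·8²/6-(-11)·8⁵/(120·12))/5000 = 64768/28125 m
Load 2 — point force P=15 kN at a=36/5 m (b=L-a=24/5):
  y_2 = -Pa²(3x-a)/(6EI)  [x>a] = -15·(36/5)²·(3·8-(36/5))/(6·5000) = -6804/15625 m
Load 3 — uniform load w=8 kN/m over full span:
  y_3 = -wx²(x²-4Lx+6L²)/(24EI) = -8·8²·(8²-4·12·8+6·12²)/(24·5000) = -4352/1875 m
Load 4 — point force P=-9 kN at a=9 m (b=L-a=3):
  y_4 = -Px²(3a-x)/(6EI)  [x≤a] = -(-9)·8²·(3·9-8)/(6·5000) = 228/625 m
Superposition: y = Σ y_i = -12496/140625 m ≈ -0.088860 m

y(8) = -12496/140625 m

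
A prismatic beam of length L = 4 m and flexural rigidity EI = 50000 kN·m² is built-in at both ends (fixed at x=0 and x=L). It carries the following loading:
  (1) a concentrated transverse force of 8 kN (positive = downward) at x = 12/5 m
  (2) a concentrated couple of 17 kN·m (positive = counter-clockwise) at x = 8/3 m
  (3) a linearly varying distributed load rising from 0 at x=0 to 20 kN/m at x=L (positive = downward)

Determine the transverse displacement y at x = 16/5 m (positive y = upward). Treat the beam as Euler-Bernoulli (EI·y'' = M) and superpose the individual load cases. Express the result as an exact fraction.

Load 1 — point force P=8 kN at a=12/5 m (b=L-a=8/5):
  y_1 = -Pa²(L-x)²(3bL-(3b+a)(L-x))/(6L³EI)  [x>a] = -8·(12/5)²·(4-(16/5))²·(3·(8/5)·4-(3·(8/5)+(12/5))·(4-(16/5)))/(6·4³·50000) = -1008/48828125 m
Load 2 — applied couple M₀=17 kN·m at a=8/3 m (b=L-a=4/3):
  y_2 = (R_Ax³/6 - M_Ax²/2 - M₀(x-a)²/2)/EI  [x>a] with R_A=17/3, M_A=17/3 = ((17/3)·(16/5)³/6 - (17/3)·(16/5)²/2 - 17·((16/5)-(8/3))²/2)/50000 = -34/3515625 m
Load 3 — triangular load w₀=20 kN/m (0→w₀ over full span):
  y_3 = -w₀x²(L-x)²(x+2L)/(120LEI) = -20·(16/5)²·(4-(16/5))²·((16/5)+2·4)/(120·4·50000) = -1792/29296875 m
Superposition: y = Σ y_i = -40202/439453125 m ≈ -0.000091 m

y(16/5) = -40202/439453125 m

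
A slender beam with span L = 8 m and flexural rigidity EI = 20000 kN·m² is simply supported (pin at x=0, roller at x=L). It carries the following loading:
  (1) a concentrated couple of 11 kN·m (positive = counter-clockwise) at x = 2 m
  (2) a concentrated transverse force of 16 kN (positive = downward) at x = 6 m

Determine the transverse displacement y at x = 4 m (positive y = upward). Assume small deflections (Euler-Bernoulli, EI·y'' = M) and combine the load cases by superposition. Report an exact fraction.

y(4) = -253/60000 m

Load 1 — applied couple M₀=11 kN·m at a=2 m (b=L-a=6):
  y_1 = (M₀x³/(6L)-M₀(x-a)²/2+C₁x)/EI  [x>a] with C₁=M₀(3b²-L²)/(6L)=121/12 = (11·4³/(6·8)-11·(4-2)²/2+(121/12)·4)/20000 = 33/20000 m
Load 2 — point force P=16 kN at a=6 m (b=L-a=2):
  y_2 = -Pbx(L²-b²-x²)/(6LEI)  [x≤a] = -16·2·4·(8²-2²-4²)/(6·8·20000) = -11/1875 m
Superposition: y = Σ y_i = -253/60000 m ≈ -0.004217 m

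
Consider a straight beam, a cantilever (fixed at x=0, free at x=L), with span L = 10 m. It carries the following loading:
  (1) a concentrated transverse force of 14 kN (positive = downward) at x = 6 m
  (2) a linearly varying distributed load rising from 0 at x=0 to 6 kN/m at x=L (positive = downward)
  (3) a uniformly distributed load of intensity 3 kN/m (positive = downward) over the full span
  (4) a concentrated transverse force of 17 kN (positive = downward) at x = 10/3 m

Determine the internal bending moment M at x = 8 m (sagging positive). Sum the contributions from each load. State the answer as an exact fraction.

Load 1 — point force P=14 kN at a=6 m (b=L-a=4):
  M_1 = 0  [x>a] = 0 kN·m
Load 2 — triangular load w₀=6 kN/m (0→w₀ over full span):
  M_2 = w₀Lx/2 - w₀L²/3 - w₀x³/(6L) = 6·10·8/2 - 6·10²/3 - 6·8³/(6·10) = -56/5 kN·m
Load 3 — uniform load w=3 kN/m over full span:
  M_3 = -w(L-x)²/2 = -3·(10-8)²/2 = -6 kN·m
Load 4 — point force P=17 kN at a=10/3 m (b=L-a=20/3):
  M_4 = 0  [x>a] = 0 kN·m
Superposition: M = Σ M_i = -86/5 kN·m ≈ -17.200000 kN·m

M(8) = -86/5 kN·m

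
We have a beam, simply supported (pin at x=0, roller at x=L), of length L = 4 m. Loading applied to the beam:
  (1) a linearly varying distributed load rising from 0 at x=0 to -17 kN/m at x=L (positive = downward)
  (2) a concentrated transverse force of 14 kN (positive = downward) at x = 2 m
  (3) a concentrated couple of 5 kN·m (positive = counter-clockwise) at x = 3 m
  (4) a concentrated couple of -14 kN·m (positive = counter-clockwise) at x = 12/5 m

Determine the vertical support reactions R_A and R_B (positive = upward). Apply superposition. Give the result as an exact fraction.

Load 1 — triangular load w₀=-17 kN/m (0→w₀ over full span):
  R_A = w₀L/6 = (-17)·4/6 = -34/3 kN
  R_B = w₀L/3 = (-17)·4/3 = -68/3 kN
Load 2 — point force P=14 kN at a=2 m (b=L-a=2):
  R_A = Pb/L = 14·2/4 = 7 kN
  R_B = Pa/L = 14·2/4 = 7 kN
Load 3 — applied couple M₀=5 kN·m at a=3 m (b=L-a=1):
  R_A = M₀/L = 5/4 kN
  R_B = -M₀/L = -5/4 kN
Load 4 — applied couple M₀=-14 kN·m at a=12/5 m (b=L-a=8/5):
  R_A = M₀/L = (-14)/4 = -7/2 kN
  R_B = -M₀/L = -(-14)/4 = 7/2 kN
Superposition: R_A = -79/12 kN, R_B = -161/12 kN

R_A = -79/12 kN, R_B = -161/12 kN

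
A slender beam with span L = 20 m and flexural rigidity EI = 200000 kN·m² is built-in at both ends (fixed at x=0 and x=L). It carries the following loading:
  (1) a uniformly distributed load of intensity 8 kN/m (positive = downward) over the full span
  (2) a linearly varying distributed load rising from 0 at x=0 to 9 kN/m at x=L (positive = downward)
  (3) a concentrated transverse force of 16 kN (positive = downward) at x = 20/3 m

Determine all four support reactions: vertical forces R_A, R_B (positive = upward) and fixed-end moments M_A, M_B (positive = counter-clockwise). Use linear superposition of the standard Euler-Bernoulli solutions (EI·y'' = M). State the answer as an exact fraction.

Load 1 — uniform load w=8 kN/m over full span:
  R_A = wL/2 = 8·20/2 = 80 kN
  M_A = wL²/12 = 8·20²/12 = 800/3 kN·m
  R_B = wL/2 = 8·20/2 = 80 kN
  M_B = -wL²/12 = -8·20²/12 = -800/3 kN·m
Load 2 — triangular load w₀=9 kN/m (0→w₀ over full span):
  R_A = 3w₀L/20 = 3·9·20/20 = 27 kN
  M_A = w₀L²/30 = 9·20²/30 = 120 kN·m
  R_B = 7w₀L/20 = 7·9·20/20 = 63 kN
  M_B = -w₀L²/20 = -9·20²/20 = -180 kN·m
Load 3 — point force P=16 kN at a=20/3 m (b=L-a=40/3):
  R_A = Pb²(3a+b)/L³ = 16·(40/3)²·(3·(20/3)+(40/3))/20³ = 320/27 kN
  M_A = Pab²/L² = 16·(20/3)·(40/3)²/20² = 1280/27 kN·m
  R_B = Pa²(a+3b)/L³ = 16·(20/3)²·((20/3)+3·(40/3))/20³ = 112/27 kN
  M_B = -Pa²b/L² = -16·(20/3)²·(40/3)/20² = -640/27 kN·m
Superposition: R_A = 3209/27 kN, M_A = 11720/27 kN·m, R_B = 3973/27 kN, M_B = -12700/27 kN·m

R_A = 3209/27 kN, M_A = 11720/27 kN·m, R_B = 3973/27 kN, M_B = -12700/27 kN·m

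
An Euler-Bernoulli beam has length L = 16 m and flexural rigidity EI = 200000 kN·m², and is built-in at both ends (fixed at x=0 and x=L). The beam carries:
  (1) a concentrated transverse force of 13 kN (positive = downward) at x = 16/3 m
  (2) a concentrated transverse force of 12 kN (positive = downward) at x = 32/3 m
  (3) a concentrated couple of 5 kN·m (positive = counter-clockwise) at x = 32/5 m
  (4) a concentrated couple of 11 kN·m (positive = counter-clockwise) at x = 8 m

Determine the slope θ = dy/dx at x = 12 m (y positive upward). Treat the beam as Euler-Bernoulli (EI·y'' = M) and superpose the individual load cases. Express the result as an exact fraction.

θ(12) = 4307/12000000 rad

Load 1 — point force P=13 kN at a=16/3 m (b=L-a=32/3):
  θ_1 = Pa²(L-x)(2bL-(3b+a)(L-x))/(2L³EI)  [x>a] = 13·(16/3)²·(16-12)·(2·(32/3)·16-(3·(32/3)+(16/3))·(16-12))/(2·16³·200000) = 13/75000 rad
Load 2 — point force P=12 kN at a=32/3 m (b=L-a=16/3):
  θ_2 = Pa²(L-x)(2bL-(3b+a)(L-x))/(2L³EI)  [x>a] = 12·(32/3)²·(16-12)·(2·(16/3)·16-(3·(16/3)+(32/3))·(16-12))/(2·16³·200000) = 2/9375 rad
Load 3 — applied couple M₀=5 kN·m at a=32/5 m (b=L-a=48/5):
  θ_3 = (R_Ax²/2 - M_Ax - M₀(x-a))/EI  [x>a] with R_A=9/20, M_A=3/5 = ((9/20)·12²/2 - (3/5)·12 - 5·(12-(32/5)))/200000 = -7/500000 rad
Load 4 — applied couple M₀=11 kN·m at a=8 m (b=L-a=8):
  θ_4 = (R_Ax²/2 - M_Ax - M₀(x-a))/EI  [x>a] with R_A=33/32, M_A=11/4 = ((33/32)·12²/2 - (11/4)·12 - 11·(12-8))/200000 = -11/800000 rad
Superposition: θ = Σ θ_i = 4307/12000000 rad ≈ 0.000359 rad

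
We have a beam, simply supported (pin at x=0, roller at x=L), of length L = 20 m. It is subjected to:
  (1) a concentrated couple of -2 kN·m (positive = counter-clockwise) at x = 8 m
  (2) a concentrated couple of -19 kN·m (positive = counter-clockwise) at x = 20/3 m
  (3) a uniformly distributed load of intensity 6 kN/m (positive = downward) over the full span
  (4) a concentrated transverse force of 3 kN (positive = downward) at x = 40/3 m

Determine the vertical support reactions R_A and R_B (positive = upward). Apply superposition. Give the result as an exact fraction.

Load 1 — applied couple M₀=-2 kN·m at a=8 m (b=L-a=12):
  R_A = M₀/L = (-2)/20 = -1/10 kN
  R_B = -M₀/L = -(-2)/20 = 1/10 kN
Load 2 — applied couple M₀=-19 kN·m at a=20/3 m (b=L-a=40/3):
  R_A = M₀/L = (-19)/20 = -19/20 kN
  R_B = -M₀/L = -(-19)/20 = 19/20 kN
Load 3 — uniform load w=6 kN/m over full span:
  R_A = wL/2 = 6·20/2 = 60 kN
  R_B = wL/2 = 6·20/2 = 60 kN
Load 4 — point force P=3 kN at a=40/3 m (b=L-a=20/3):
  R_A = Pb/L = 3·(20/3)/20 = 1 kN
  R_B = Pa/L = 3·(40/3)/20 = 2 kN
Superposition: R_A = 1199/20 kN, R_B = 1261/20 kN

R_A = 1199/20 kN, R_B = 1261/20 kN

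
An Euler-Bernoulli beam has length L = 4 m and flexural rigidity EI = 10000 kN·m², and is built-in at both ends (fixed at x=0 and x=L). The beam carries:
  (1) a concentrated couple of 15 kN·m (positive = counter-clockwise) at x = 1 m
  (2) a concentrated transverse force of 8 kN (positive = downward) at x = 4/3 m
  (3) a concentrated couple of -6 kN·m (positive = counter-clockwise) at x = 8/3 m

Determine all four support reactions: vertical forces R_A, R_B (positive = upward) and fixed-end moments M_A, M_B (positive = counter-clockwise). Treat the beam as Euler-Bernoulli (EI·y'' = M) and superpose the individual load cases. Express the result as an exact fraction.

R_A = 7037/864 kN, M_A = -31/432 kN·m, R_B = -125/864 kN, M_B = 1001/432 kN·m

Load 1 — applied couple M₀=15 kN·m at a=1 m (b=L-a=3):
  R_A = 6M₀ab/L³ = 6·15·1·3/4³ = 135/32 kN
  M_A = M₀b(2a-b)/L² = 15·3·(2·1-3)/4² = -45/16 kN·m
  R_B = -6M₀ab/L³ = -6·15·1·3/4³ = -135/32 kN
  M_B = M₀a(2b-a)/L² = 15·1·(2·3-1)/4² = 75/16 kN·m
Load 2 — point force P=8 kN at a=4/3 m (b=L-a=8/3):
  R_A = Pb²(3a+b)/L³ = 8·(8/3)²·(3·(4/3)+(8/3))/4³ = 160/27 kN
  M_A = Pab²/L² = 8·(4/3)·(8/3)²/4² = 128/27 kN·m
  R_B = Pa²(a+3b)/L³ = 8·(4/3)²·((4/3)+3·(8/3))/4³ = 56/27 kN
  M_B = -Pa²b/L² = -8·(4/3)²·(8/3)/4² = -64/27 kN·m
Load 3 — applied couple M₀=-6 kN·m at a=8/3 m (b=L-a=4/3):
  R_A = 6M₀ab/L³ = 6·(-6)·(8/3)·(4/3)/4³ = -2 kN
  M_A = M₀b(2a-b)/L² = (-6)·(4/3)·(2·(8/3)-(4/3))/4² = -2 kN·m
  R_B = -6M₀ab/L³ = -6·(-6)·(8/3)·(4/3)/4³ = 2 kN
  M_B = M₀a(2b-a)/L² = (-6)·(8/3)·(2·(4/3)-(8/3))/4² = 0 kN·m
Superposition: R_A = 7037/864 kN, M_A = -31/432 kN·m, R_B = -125/864 kN, M_B = 1001/432 kN·m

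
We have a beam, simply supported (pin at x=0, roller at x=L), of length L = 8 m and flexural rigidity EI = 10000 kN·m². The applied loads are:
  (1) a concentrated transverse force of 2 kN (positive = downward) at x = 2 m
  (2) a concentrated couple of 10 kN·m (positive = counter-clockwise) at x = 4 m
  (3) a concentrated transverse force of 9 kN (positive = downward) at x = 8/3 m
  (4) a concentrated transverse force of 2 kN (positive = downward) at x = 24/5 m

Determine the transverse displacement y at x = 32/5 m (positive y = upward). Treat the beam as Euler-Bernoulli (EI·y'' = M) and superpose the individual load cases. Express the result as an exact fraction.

Load 1 — point force P=2 kN at a=2 m (b=L-a=6):
  y_1 = -Pa(L-x)(2Lx-a²-x²)/(6LEI)  [x>a] = -2·2·(8-(32/5))·(2·8·(32/5)-2²-(32/5)²)/(6·8·10000) = -359/468750 m
Load 2 — applied couple M₀=10 kN·m at a=4 m (b=L-a=4):
  y_2 = (M₀x³/(6L)-M₀(x-a)²/2+C₁x)/EI  [x>a] with C₁=M₀(3b²-L²)/(6L)=-10/3 = (10·(32/5)³/(6·8)-10·((32/5)-4)²/2+(-10/3)·(32/5))/10000 = 7/15625 m
Load 3 — point force P=9 kN at a=8/3 m (b=L-a=16/3):
  y_3 = -Pa(L-x)(2Lx-a²-x²)/(6LEI)  [x>a] = -9·(8/3)·(8-(32/5))·(2·8·(32/5)-(8/3)²-(32/5)²)/(6·8·10000) = -3056/703125 m
Load 4 — point force P=2 kN at a=24/5 m (b=L-a=16/5):
  y_4 = -Pa(L-x)(2Lx-a²-x²)/(6LEI)  [x>a] = -2·(24/5)·(8-(32/5))·(2·8·(32/5)-(24/5)²-(32/5)²)/(6·8·10000) = -96/78125 m
Superposition: y = Σ y_i = -8287/1406250 m ≈ -0.005893 m

y(32/5) = -8287/1406250 m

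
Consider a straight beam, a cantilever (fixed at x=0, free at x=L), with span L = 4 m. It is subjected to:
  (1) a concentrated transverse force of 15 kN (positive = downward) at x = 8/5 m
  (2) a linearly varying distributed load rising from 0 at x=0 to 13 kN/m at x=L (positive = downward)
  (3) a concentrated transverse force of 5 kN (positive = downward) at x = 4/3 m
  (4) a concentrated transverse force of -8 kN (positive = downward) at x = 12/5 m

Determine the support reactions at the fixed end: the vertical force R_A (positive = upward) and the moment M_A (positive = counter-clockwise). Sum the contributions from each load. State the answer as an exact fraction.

Load 1 — point force P=15 kN at a=8/5 m (b=L-a=12/5):
  R_A = P = 15 kN
  M_A = Pa = 15·(8/5) = 24 kN·m
Load 2 — triangular load w₀=13 kN/m (0→w₀ over full span):
  R_A = w₀L/2 = 13·4/2 = 26 kN
  M_A = w₀L²/3 = 13·4²/3 = 208/3 kN·m
Load 3 — point force P=5 kN at a=4/3 m (b=L-a=8/3):
  R_A = P = 5 kN
  M_A = Pa = 5·(4/3) = 20/3 kN·m
Load 4 — point force P=-8 kN at a=12/5 m (b=L-a=8/5):
  R_A = P = (-8) = -8 kN
  M_A = Pa = (-8)·(12/5) = -96/5 kN·m
Superposition: R_A = 38 kN, M_A = 404/5 kN·m

R_A = 38 kN, M_A = 404/5 kN·m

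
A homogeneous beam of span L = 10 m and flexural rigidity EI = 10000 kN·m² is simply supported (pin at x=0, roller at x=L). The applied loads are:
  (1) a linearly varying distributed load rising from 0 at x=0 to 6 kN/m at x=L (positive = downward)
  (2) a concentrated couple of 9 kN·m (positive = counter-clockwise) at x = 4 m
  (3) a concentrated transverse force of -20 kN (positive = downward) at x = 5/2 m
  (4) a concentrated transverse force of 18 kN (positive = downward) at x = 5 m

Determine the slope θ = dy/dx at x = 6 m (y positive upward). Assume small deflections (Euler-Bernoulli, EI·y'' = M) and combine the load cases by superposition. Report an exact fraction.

Load 1 — triangular load w₀=6 kN/m (0→w₀ over full span):
  θ_1 = -w₀(7L⁴-30L²x²+15x⁴)/(360LEI) = -6·(7·10⁴-30·10²·6²+15·6⁴)/(360·10·10000) = 29/9375 rad
Load 2 — applied couple M₀=9 kN·m at a=4 m (b=L-a=6):
  θ_2 = (M₀x²/(2L)-M₀(x-a)+C₁)/EI  [x>a] with C₁=M₀(3b²-L²)/(6L)=6/5 = (9·6²/(2·10)-9·(6-4)+(6/5))/10000 = -3/50000 rad
Load 3 — point force P=-20 kN at a=5/2 m (b=L-a=15/2):
  θ_3 = -Pa(2L²-6Lx+3x²+a²)/(6LEI)  [x>a] = -(-20)·(5/2)·(2·10²-6·10·6+3·6²+(5/2)²)/(6·10·10000) = -61/16000 rad
Load 4 — point force P=18 kN at a=5 m (b=L-a=5):
  θ_4 = -Pa(2L²-6Lx+3x²+a²)/(6LEI)  [x>a] = -18·5·(2·10²-6·10·6+3·6²+5²)/(6·10·10000) = 81/20000 rad
Superposition: θ = Σ θ_i = 157/48000 rad ≈ 0.003271 rad

θ(6) = 157/48000 rad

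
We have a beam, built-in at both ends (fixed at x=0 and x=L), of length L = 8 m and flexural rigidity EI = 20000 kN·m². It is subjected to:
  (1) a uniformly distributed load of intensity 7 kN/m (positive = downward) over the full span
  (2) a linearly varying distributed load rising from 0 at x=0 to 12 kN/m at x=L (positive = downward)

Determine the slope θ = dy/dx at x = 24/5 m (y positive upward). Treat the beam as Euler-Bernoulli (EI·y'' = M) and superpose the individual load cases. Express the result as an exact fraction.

θ(24/5) = 472/390625 rad

Load 1 — uniform load w=7 kN/m over full span:
  θ_1 = -wx(L-x)(L-2x)/(12EI) = -7·(24/5)·(8-(24/5))·(8-2·(24/5))/(12·20000) = 56/78125 rad
Load 2 — triangular load w₀=12 kN/m (0→w₀ over full span):
  θ_2 = -w₀(2x(L-x)(L-2x)(x+2L)+x²(L-x)²)/(120LEI) = -12·(2·(24/5)·(8-(24/5))·(8-2·(24/5))·((24/5)+2·8)+(24/5)²·(8-(24/5))²)/(120·8·20000) = 192/390625 rad
Superposition: θ = Σ θ_i = 472/390625 rad ≈ 0.001208 rad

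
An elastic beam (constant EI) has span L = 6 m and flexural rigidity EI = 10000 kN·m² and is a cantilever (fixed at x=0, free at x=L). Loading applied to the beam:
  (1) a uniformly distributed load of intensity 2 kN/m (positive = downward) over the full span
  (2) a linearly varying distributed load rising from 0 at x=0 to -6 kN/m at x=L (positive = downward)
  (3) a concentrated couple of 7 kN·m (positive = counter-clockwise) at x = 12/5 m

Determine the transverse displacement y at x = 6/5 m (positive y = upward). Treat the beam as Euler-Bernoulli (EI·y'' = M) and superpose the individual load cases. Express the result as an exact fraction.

Load 1 — uniform load w=2 kN/m over full span:
  y_1 = -wx²(x²-4Lx+6L²)/(24EI) = -2·(6/5)²·((6/5)²-4·6·(6/5)+6·6²)/(24·10000) = -3537/1562500 m
Load 2 — triangular load w₀=-6 kN/m (0→w₀ over full span):
  y_2 = (w₀Lx³/12-w₀L²x²/6-w₀x⁵/(120L))/EI = ((-6)·6·(6/5)³/12-(-6)·6²·(6/5)²/6-(-6)·(6/5)⁵/(120·6))/10000 = 182331/39062500 m
Load 3 — applied couple M₀=7 kN·m at a=12/5 m (b=L-a=18/5):
  y_3 = M₀x²/(2EI)  [x≤a] = 7·(6/5)²/(2·10000) = 63/125000 m
Superposition: y = Σ y_i = 227187/78125000 m ≈ 0.002908 m

y(6/5) = 227187/78125000 m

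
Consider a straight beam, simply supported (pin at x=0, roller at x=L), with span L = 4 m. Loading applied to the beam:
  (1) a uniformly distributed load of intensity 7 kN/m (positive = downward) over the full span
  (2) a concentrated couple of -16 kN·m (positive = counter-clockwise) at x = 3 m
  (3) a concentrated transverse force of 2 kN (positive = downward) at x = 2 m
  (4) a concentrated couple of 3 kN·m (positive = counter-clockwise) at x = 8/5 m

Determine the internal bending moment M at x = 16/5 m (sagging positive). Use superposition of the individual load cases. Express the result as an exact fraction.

M(16/5) = 309/25 kN·m

Load 1 — uniform load w=7 kN/m over full span:
  M_1 = wx(L-x)/2 = 7·(16/5)·(4-(16/5))/2 = 224/25 kN·m
Load 2 — applied couple M₀=-16 kN·m at a=3 m (b=L-a=1):
  M_2 = M₀x/L - M₀  [x>a] = (-16)·(16/5)/4 - (-16) = 16/5 kN·m
Load 3 — point force P=2 kN at a=2 m (b=L-a=2):
  M_3 = Pa(L-x)/L  [x>a] = 2·2·(4-(16/5))/4 = 4/5 kN·m
Load 4 — applied couple M₀=3 kN·m at a=8/5 m (b=L-a=12/5):
  M_4 = M₀x/L - M₀  [x>a] = 3·(16/5)/4 - 3 = -3/5 kN·m
Superposition: M = Σ M_i = 309/25 kN·m ≈ 12.360000 kN·m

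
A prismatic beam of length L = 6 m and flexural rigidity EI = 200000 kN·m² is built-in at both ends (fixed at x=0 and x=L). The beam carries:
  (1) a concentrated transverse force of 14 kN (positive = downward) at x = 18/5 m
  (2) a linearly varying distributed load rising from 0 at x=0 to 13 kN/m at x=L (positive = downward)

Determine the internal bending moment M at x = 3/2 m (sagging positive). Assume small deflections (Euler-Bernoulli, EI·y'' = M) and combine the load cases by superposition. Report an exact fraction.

M(3/2) = 237/4000 kN·m

Load 1 — point force P=14 kN at a=18/5 m (b=L-a=12/5):
  M_1 = Pb²(3a+b)x/L³ - Pab²/L²  [x≤a] = 14·(12/5)²·(3·(18/5)+(12/5))·(3/2)/6³ - 14·(18/5)·(12/5)²/6² = -84/125 kN·m
Load 2 — triangular load w₀=13 kN/m (0→w₀ over full span):
  M_2 = 3w₀Lx/20 - w₀L²/30 - w₀x³/(6L) = 3·13·6·(3/2)/20 - 13·6²/30 - 13·(3/2)³/(6·6) = 117/160 kN·m
Superposition: M = Σ M_i = 237/4000 kN·m ≈ 0.059250 kN·m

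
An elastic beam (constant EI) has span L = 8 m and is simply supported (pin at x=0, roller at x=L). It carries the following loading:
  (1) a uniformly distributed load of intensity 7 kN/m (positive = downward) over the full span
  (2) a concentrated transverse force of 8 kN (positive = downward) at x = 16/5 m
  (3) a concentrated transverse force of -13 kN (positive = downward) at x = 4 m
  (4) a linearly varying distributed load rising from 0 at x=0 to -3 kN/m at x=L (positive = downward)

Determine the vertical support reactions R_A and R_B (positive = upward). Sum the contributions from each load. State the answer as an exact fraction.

R_A = 223/10 kN, R_B = 167/10 kN

Load 1 — uniform load w=7 kN/m over full span:
  R_A = wL/2 = 7·8/2 = 28 kN
  R_B = wL/2 = 7·8/2 = 28 kN
Load 2 — point force P=8 kN at a=16/5 m (b=L-a=24/5):
  R_A = Pb/L = 8·(24/5)/8 = 24/5 kN
  R_B = Pa/L = 8·(16/5)/8 = 16/5 kN
Load 3 — point force P=-13 kN at a=4 m (b=L-a=4):
  R_A = Pb/L = (-13)·4/8 = -13/2 kN
  R_B = Pa/L = (-13)·4/8 = -13/2 kN
Load 4 — triangular load w₀=-3 kN/m (0→w₀ over full span):
  R_A = w₀L/6 = (-3)·8/6 = -4 kN
  R_B = w₀L/3 = (-3)·8/3 = -8 kN
Superposition: R_A = 223/10 kN, R_B = 167/10 kN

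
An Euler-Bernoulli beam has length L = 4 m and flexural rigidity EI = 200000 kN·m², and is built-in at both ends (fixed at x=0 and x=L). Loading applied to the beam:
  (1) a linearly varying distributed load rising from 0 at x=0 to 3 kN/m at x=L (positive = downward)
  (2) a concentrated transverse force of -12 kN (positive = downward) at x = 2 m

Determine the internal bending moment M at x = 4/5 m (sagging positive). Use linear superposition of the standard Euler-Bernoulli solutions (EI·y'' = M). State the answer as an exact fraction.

Load 1 — triangular load w₀=3 kN/m (0→w₀ over full span):
  M_1 = 3w₀Lx/20 - w₀L²/30 - w₀x³/(6L) = 3·3·4·(4/5)/20 - 3·4²/30 - 3·(4/5)³/(6·4) = -28/125 kN·m
Load 2 — point force P=-12 kN at a=2 m (b=L-a=2):
  M_2 = Pb²(3a+b)x/L³ - Pab²/L²  [x≤a] = (-12)·2²·(3·2+2)·(4/5)/4³ - (-12)·2·2²/4² = 6/5 kN·m
Superposition: M = Σ M_i = 122/125 kN·m ≈ 0.976000 kN·m

M(4/5) = 122/125 kN·m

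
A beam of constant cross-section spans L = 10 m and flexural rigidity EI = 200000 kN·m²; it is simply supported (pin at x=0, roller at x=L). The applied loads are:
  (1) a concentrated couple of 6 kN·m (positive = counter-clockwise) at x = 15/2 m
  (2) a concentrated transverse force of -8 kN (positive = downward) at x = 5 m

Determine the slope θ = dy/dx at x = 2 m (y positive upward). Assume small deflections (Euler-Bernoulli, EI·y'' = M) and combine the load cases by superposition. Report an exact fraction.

Load 1 — applied couple M₀=6 kN·m at a=15/2 m (b=L-a=5/2):
  θ_1 = (M₀x²/(2L)+C₁)/EI  [x≤a] with C₁=M₀(3b²-L²)/(6L)=-65/8 = (6·2²/(2·10)+(-65/8))/200000 = -277/8000000 rad
Load 2 — point force P=-8 kN at a=5 m (b=L-a=5):
  θ_2 = -Pb(L²-b²-3x²)/(6LEI)  [x≤a] = -(-8)·5·(10²-5²-3·2²)/(6·10·200000) = 21/100000 rad
Superposition: θ = Σ θ_i = 1403/8000000 rad ≈ 0.000175 rad

θ(2) = 1403/8000000 rad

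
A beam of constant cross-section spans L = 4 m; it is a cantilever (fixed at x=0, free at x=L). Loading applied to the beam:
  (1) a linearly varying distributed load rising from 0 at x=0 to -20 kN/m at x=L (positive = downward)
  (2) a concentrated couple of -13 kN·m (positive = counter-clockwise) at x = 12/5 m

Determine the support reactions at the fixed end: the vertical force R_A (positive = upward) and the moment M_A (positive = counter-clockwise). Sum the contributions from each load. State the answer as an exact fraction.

Load 1 — triangular load w₀=-20 kN/m (0→w₀ over full span):
  R_A = w₀L/2 = (-20)·4/2 = -40 kN
  M_A = w₀L²/3 = (-20)·4²/3 = -320/3 kN·m
Load 2 — applied couple M₀=-13 kN·m at a=12/5 m (b=L-a=8/5):
  R_A = 0 kN
  M_A = -M₀ = -(-13) = 13 kN·m
Superposition: R_A = -40 kN, M_A = -281/3 kN·m

R_A = -40 kN, M_A = -281/3 kN·m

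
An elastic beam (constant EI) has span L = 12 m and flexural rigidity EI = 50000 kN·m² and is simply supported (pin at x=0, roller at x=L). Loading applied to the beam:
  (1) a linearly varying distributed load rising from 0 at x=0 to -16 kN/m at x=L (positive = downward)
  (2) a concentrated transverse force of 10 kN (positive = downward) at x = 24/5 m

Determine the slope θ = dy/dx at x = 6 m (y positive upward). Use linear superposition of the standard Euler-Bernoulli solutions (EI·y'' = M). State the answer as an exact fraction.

θ(6) = 66/78125 rad

Load 1 — triangular load w₀=-16 kN/m (0→w₀ over full span):
  θ_1 = -w₀(7L⁴-30L²x²+15x⁴)/(360LEI) = -(-16)·(7·12⁴-30·12²·6²+15·6⁴)/(360·12·50000) = 21/31250 rad
Load 2 — point force P=10 kN at a=24/5 m (b=L-a=36/5):
  θ_2 = -Pa(2L²-6Lx+3x²+a²)/(6LEI)  [x>a] = -10·(24/5)·(2·12²-6·12·6+3·6²+(24/5)²)/(6·12·50000) = 27/156250 rad
Superposition: θ = Σ θ_i = 66/78125 rad ≈ 0.000845 rad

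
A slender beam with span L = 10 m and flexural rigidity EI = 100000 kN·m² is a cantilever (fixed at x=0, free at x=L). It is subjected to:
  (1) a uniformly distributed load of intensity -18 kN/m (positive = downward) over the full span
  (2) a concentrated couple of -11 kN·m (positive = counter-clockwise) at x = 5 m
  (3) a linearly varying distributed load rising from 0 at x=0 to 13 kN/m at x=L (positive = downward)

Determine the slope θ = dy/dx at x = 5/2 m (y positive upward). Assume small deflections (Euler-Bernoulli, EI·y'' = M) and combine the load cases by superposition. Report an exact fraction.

θ(5/2) = 42217/5120000 rad

Load 1 — uniform load w=-18 kN/m over full span:
  θ_1 = -wx(x²-3Lx+3L²)/(6EI) = -(-18)·(5/2)·((5/2)²-3·10·(5/2)+3·10²)/(6·100000) = 111/6400 rad
Load 2 — applied couple M₀=-11 kN·m at a=5 m (b=L-a=5):
  θ_2 = M₀x/EI  [x≤a] = (-11)·(5/2)/100000 = -11/40000 rad
Load 3 — triangular load w₀=13 kN/m (0→w₀ over full span):
  θ_3 = (w₀Lx²/4-w₀L²x/3-w₀x⁴/(24L))/EI = (13·10·(5/2)²/4-13·10²·(5/2)/3-13·(5/2)⁴/(24·10))/100000 = -1807/204800 rad
Superposition: θ = Σ θ_i = 42217/5120000 rad ≈ 0.008246 rad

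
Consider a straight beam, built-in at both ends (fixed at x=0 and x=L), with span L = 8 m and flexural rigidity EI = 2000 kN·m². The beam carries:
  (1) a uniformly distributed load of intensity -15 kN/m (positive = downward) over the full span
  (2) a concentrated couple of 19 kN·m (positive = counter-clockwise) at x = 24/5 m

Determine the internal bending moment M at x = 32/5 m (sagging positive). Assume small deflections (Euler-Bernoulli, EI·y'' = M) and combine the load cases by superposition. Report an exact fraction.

M(32/5) = 1/125 kN·m

Load 1 — uniform load w=-15 kN/m over full span:
  M_1 = wLx/2 - wL²/12 - wx²/2 = (-15)·8·(32/5)/2 - (-15)·8²/12 - (-15)·(32/5)²/2 = 16/5 kN·m
Load 2 — applied couple M₀=19 kN·m at a=24/5 m (b=L-a=16/5):
  M_2 = R_Ax - M_A - M₀  [x>a] with R_A=171/50, M_A=152/25 = (171/50)·(32/5) - (152/25) - 19 = -399/125 kN·m
Superposition: M = Σ M_i = 1/125 kN·m ≈ 0.008000 kN·m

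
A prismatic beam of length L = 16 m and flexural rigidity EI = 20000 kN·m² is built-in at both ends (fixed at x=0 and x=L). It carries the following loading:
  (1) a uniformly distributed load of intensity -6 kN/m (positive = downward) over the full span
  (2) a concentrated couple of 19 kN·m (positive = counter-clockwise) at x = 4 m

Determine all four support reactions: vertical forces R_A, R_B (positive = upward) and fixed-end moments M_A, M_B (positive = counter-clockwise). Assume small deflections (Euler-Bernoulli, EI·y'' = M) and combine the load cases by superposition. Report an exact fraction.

Load 1 — uniform load w=-6 kN/m over full span:
  R_A = wL/2 = (-6)·16/2 = -48 kN
  M_A = wL²/12 = (-6)·16²/12 = -128 kN·m
  R_B = wL/2 = (-6)·16/2 = -48 kN
  M_B = -wL²/12 = -(-6)·16²/12 = 128 kN·m
Load 2 — applied couple M₀=19 kN·m at a=4 m (b=L-a=12):
  R_A = 6M₀ab/L³ = 6·19·4·12/16³ = 171/128 kN
  M_A = M₀b(2a-b)/L² = 19·12·(2·4-12)/16² = -57/16 kN·m
  R_B = -6M₀ab/L³ = -6·19·4·12/16³ = -171/128 kN
  M_B = M₀a(2b-a)/L² = 19·4·(2·12-4)/16² = 95/16 kN·m
Superposition: R_A = -5973/128 kN, M_A = -2105/16 kN·m, R_B = -6315/128 kN, M_B = 2143/16 kN·m

R_A = -5973/128 kN, M_A = -2105/16 kN·m, R_B = -6315/128 kN, M_B = 2143/16 kN·m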